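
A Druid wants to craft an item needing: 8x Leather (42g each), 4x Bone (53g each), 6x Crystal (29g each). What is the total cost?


Cost breakdown:
  Leather: 8 * 42 = 336
  Bone: 4 * 53 = 212
  Crystal: 6 * 29 = 174
Total = 336 + 212 + 174 = 722

722 gold


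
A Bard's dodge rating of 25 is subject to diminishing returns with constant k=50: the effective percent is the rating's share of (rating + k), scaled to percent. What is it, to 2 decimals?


effective% = rating / (rating + k) * 100
= 25 / (25 + 50) * 100
= 25 / 75 * 100
= 0.333333 * 100
= 33.33%

33.33%


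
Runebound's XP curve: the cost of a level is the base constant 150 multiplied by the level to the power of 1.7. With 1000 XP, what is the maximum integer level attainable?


XP = 150 * level^1.7, so level = (XP / 150)^(1/1.7)
= (1000 / 150)^(1/1.7)
= 6.6667^0.5882
= 3.0525
Floor: level = 3

level 3


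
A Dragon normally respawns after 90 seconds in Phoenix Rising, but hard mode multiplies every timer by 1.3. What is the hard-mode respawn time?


Respawn time = base * multiplier
= 90 * 1.3
= 117.0 seconds

117.0 seconds


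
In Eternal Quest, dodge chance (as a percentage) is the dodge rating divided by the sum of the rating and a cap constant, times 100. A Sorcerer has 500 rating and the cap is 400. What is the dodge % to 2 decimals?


dodge% = 500 / (500 + 400) * 100
= 500 / 900 * 100
= 0.555556 * 100
= 55.56%

55.56%


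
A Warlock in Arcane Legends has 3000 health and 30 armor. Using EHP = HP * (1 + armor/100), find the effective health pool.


EHP = 3000 * (1 + 30/100)
= 3000 * (1 + 0.3)
= 3000 * 1.3
= 3900.0

3900.0 EHP


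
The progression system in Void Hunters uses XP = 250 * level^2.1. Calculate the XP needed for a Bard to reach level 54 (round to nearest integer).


XP = 250 * level^2.1
Substitute level = 54:
XP = 250 * 54^2.1
= 250 * 4345.3713
= 1086343

1086343 XP


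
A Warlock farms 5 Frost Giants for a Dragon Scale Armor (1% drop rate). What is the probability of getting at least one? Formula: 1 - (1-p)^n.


P(at least one) = 1 - P(none) = 1 - (1-p)^n
p = 1/100 = 0.01
1 - p = 0.99
(1 - p)^5 = 0.99^5 = 0.950990
P(at least one) = 1 - 0.950990 = 0.0490

0.0490


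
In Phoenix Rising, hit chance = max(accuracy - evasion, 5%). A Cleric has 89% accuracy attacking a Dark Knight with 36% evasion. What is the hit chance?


accuracy - evasion = 89 - 36 = 53
Apply floor: max(53, 5) = 53
Hit chance = 53%

53%


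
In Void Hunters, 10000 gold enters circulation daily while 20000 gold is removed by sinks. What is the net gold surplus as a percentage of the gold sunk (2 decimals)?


Net gold = 10000 - 20000 = -10000
Inflation rate = net / sunk * 100 = -10000 / 20000 * 100
= -0.5 * 100
= -50.00%

-50.00%


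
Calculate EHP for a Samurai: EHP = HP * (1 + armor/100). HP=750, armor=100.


EHP = 750 * (1 + 100/100)
= 750 * (1 + 1.0)
= 750 * 2.0
= 1500.0

1500.0 EHP


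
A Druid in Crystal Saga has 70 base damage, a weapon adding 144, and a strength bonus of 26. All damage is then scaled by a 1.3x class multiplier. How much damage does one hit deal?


Sum base + weapon + str = 70 + 144 + 26 = 240
Multiply by 1.3:
240 * 1.3 = 312.0

312.0 damage


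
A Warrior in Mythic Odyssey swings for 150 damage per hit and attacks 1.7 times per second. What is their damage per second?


DPS = damage * attack_speed
= 150 * 1.7
= 255.0

255.0 DPS


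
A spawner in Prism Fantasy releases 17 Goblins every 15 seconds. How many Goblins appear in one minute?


Spawns per minute = count * (60 / interval)
= 17 * (60 / 15)
= 17 * 4.0
= 68.0

68.0 per minute


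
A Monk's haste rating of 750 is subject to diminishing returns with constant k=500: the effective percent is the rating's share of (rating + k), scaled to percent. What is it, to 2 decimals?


effective% = rating / (rating + k) * 100
= 750 / (750 + 500) * 100
= 750 / 1250 * 100
= 0.6 * 100
= 60.00%

60.00%


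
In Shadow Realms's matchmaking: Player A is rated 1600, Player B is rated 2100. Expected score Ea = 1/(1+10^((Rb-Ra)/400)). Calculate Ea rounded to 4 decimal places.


Elo expected score: Ea = 1/(1 + 10^((Rb-Ra)/400))
Rb - Ra = 2100 - 1600 = 500
(Rb-Ra)/400 = 500/400 = 1.25
10^1.25 = 17.782794
Ea = 1/(1 + 17.782794) = 1/18.782794 = 0.0532

0.0532


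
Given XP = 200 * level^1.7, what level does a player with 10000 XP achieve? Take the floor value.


XP = 200 * level^1.7, so level = (XP / 200)^(1/1.7)
= (10000 / 200)^(1/1.7)
= 50.0^0.5882
= 9.9861
Floor: level = 9

level 9


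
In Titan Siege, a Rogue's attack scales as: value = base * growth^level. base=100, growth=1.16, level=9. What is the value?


value = base * growth^level
= 100 * 1.16^9
= 100 * 3.802961
= 380.30

380.30 attack


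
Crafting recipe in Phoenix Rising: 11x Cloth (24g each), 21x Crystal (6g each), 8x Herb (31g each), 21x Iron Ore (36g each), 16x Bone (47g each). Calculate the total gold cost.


Cost breakdown:
  Cloth: 11 * 24 = 264
  Crystal: 21 * 6 = 126
  Herb: 8 * 31 = 248
  Iron Ore: 21 * 36 = 756
  Bone: 16 * 47 = 752
Total = 264 + 126 + 248 + 756 + 752 = 2146

2146 gold


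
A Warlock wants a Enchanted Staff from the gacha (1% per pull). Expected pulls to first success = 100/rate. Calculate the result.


Expected pulls for a geometric distribution = 1/p = 100 / rate%
= 100 / 1
= 100.0

100.0 pulls


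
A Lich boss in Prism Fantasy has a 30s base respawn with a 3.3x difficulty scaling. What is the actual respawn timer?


Respawn time = base * multiplier
= 30 * 3.3
= 99.0 seconds

99.0 seconds


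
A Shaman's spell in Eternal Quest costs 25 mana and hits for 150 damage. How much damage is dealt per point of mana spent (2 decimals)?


Efficiency = damage / mana
= 150 / 25
= 6.00

6.00 dmg/mana


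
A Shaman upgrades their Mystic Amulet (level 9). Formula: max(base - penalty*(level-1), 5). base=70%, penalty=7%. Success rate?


raw_rate = 70 - 7 * (9 - 1)
= 70 - 7 * 8
= 70 - 56
= 14
Apply floor: max(14, 5) = 14%

14%


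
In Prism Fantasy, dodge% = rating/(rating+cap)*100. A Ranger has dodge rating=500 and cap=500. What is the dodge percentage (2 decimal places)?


dodge% = 500 / (500 + 500) * 100
= 500 / 1000 * 100
= 0.5 * 100
= 50.00%

50.00%


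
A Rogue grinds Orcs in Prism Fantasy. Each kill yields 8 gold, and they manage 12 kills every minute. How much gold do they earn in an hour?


Gold per minute = 8 * 12 = 96
Gold per hour = 96 * 60 = 5760

5760 gold/hour


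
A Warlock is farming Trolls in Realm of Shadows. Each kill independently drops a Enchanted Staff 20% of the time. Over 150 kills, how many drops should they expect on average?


Expected drops = kills * (drop_rate / 100)
= 150 * (20 / 100)
= 150 * 0.2
= 30.0

30.0 drops


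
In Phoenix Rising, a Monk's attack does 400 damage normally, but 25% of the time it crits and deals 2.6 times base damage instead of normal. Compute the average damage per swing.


E[dmg] = base * (1 + crit_chance * (crit_mult - 1))
cc as decimal = 25/100 = 0.25
cm - 1 = 2.6 - 1 = 1.6
Bonus factor = 0.25 * 1.6 = 0.4
Total multiplier = 1 + 0.4 = 1.4
Expected damage = 400 * 1.4 = 560.00

560.00 damage


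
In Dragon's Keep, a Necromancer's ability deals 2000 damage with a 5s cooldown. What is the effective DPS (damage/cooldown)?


DPS = damage / cooldown
= 2000 / 5
= 400.00

400.00 DPS


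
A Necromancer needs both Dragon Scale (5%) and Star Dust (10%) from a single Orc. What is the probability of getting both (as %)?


For independent events, P(both) = P(A) * P(B)
= 5% * 10%
= 50 / 100 %
= 0.5%

0.5%


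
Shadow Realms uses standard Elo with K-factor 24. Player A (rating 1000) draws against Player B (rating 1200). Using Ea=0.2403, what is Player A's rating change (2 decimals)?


Elo update: delta = K * (S - Ea), where S = 0.5 (draws)
S - Ea = 0.5 - 0.2403 = 0.2597
Rating change = 24 * 0.2597
= 6.23

6.23 rating points


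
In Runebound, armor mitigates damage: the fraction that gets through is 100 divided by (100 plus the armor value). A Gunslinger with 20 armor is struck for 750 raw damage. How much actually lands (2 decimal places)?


actual = 750 * 100 / (100 + 20)
= 750 * 100 / 120
= 75000 / 120
= 625.00

625.00 damage


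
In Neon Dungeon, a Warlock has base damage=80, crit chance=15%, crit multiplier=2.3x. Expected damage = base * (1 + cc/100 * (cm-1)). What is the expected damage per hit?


E[dmg] = base * (1 + crit_chance * (crit_mult - 1))
cc as decimal = 15/100 = 0.15
cm - 1 = 2.3 - 1 = 1.3
Bonus factor = 0.15 * 1.3 = 0.195
Total multiplier = 1 + 0.195 = 1.195
Expected damage = 80 * 1.195 = 95.60

95.60 damage


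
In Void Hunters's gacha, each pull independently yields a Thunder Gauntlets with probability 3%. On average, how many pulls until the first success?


Expected pulls for a geometric distribution = 1/p = 100 / rate%
= 100 / 3
= 33.33

33.33 pulls


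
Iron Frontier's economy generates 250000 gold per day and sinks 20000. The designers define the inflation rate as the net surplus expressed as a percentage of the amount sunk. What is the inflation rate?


Net gold = 250000 - 20000 = 230000
Inflation rate = net / sunk * 100 = 230000 / 20000 * 100
= 11.5 * 100
= 1150.00%

1150.00%


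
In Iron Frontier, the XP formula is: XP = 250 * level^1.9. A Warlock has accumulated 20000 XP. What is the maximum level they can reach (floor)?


XP = 250 * level^1.9, so level = (XP / 250)^(1/1.9)
= (20000 / 250)^(1/1.9)
= 80.0^0.5263
= 10.0375
Floor: level = 10

level 10


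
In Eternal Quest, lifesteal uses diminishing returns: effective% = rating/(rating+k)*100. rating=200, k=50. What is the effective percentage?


effective% = rating / (rating + k) * 100
= 200 / (200 + 50) * 100
= 200 / 250 * 100
= 0.8 * 100
= 80.00%

80.00%


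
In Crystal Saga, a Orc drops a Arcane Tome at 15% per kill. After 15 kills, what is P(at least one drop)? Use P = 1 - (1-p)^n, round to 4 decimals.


P(at least one) = 1 - P(none) = 1 - (1-p)^n
p = 15/100 = 0.15
1 - p = 0.85
(1 - p)^15 = 0.85^15 = 0.087354
P(at least one) = 1 - 0.087354 = 0.9126

0.9126


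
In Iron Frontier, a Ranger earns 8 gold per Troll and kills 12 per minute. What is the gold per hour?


Gold per minute = 8 * 12 = 96
Gold per hour = 96 * 60 = 5760

5760 gold/hour


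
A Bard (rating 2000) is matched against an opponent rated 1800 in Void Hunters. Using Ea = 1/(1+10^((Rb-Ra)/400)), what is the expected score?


Elo expected score: Ea = 1/(1 + 10^((Rb-Ra)/400))
Rb - Ra = 1800 - 2000 = -200
(Rb-Ra)/400 = -200/400 = -0.5
10^-0.5 = 0.316228
Ea = 1/(1 + 0.316228) = 1/1.316228 = 0.7597

0.7597


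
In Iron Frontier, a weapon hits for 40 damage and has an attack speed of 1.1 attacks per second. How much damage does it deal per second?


DPS = damage * attack_speed
= 40 * 1.1
= 44.0

44.0 DPS


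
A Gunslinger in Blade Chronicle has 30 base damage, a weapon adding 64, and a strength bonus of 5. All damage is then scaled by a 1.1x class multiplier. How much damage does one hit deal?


Sum base + weapon + str = 30 + 64 + 5 = 99
Multiply by 1.1:
99 * 1.1 = 108.9

108.9 damage


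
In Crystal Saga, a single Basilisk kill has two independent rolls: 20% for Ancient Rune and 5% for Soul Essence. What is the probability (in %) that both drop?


For independent events, P(both) = P(A) * P(B)
= 20% * 5%
= 100 / 100 %
= 1.0%

1.0%


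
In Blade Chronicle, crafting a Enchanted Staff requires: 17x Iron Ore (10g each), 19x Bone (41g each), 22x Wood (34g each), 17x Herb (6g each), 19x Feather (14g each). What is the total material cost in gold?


Cost breakdown:
  Iron Ore: 17 * 10 = 170
  Bone: 19 * 41 = 779
  Wood: 22 * 34 = 748
  Herb: 17 * 6 = 102
  Feather: 19 * 14 = 266
Total = 170 + 779 + 748 + 102 + 266 = 2065

2065 gold


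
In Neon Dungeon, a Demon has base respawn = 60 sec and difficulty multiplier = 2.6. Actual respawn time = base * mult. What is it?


Respawn time = base * multiplier
= 60 * 2.6
= 156.0 seconds

156.0 seconds


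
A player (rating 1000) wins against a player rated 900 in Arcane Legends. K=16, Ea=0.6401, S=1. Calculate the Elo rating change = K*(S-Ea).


Elo update: delta = K * (S - Ea), where S = 1 (wins)
S - Ea = 1 - 0.6401 = 0.3599
Rating change = 16 * 0.3599
= 5.76

5.76 rating points


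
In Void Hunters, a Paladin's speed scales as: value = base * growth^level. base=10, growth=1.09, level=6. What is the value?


value = base * growth^level
= 10 * 1.09^6
= 10 * 1.6771
= 16.77

16.77 speed


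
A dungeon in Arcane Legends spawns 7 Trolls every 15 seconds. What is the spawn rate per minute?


Spawns per minute = count * (60 / interval)
= 7 * (60 / 15)
= 7 * 4.0
= 28.0

28.0 per minute


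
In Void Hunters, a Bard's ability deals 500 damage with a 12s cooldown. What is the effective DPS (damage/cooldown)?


DPS = damage / cooldown
= 500 / 12
= 41.67

41.67 DPS


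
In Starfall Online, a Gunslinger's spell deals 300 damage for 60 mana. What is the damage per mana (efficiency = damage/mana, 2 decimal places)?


Efficiency = damage / mana
= 300 / 60
= 5.00

5.00 dmg/mana


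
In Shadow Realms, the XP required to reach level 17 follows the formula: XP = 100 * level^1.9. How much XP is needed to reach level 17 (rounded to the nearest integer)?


XP = 100 * level^1.9
Substitute level = 17:
XP = 100 * 17^1.9
= 100 * 217.6973
= 21770

21770 XP


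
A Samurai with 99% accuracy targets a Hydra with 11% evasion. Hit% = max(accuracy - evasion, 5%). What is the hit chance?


accuracy - evasion = 99 - 11 = 88
Apply floor: max(88, 5) = 88
Hit chance = 88%

88%


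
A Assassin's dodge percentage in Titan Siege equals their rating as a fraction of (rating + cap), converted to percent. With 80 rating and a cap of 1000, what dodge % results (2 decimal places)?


dodge% = 80 / (80 + 1000) * 100
= 80 / 1080 * 100
= 0.074074 * 100
= 7.41%

7.41%


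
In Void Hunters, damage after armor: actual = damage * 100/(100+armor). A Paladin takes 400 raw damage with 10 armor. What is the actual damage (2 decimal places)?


actual = 400 * 100 / (100 + 10)
= 400 * 100 / 110
= 40000 / 110
= 363.64

363.64 damage


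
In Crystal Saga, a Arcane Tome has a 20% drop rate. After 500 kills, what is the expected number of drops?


Expected drops = kills * (drop_rate / 100)
= 500 * (20 / 100)
= 500 * 0.2
= 100.0

100.0 drops


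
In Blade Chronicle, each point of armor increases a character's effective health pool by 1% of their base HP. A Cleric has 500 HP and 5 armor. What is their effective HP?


EHP = 500 * (1 + 5/100)
= 500 * (1 + 0.05)
= 500 * 1.05
= 525.0

525.0 EHP


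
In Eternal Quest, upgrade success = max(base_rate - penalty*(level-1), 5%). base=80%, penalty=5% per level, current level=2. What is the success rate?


raw_rate = 80 - 5 * (2 - 1)
= 80 - 5 * 1
= 80 - 5
= 75
Apply floor: max(75, 5) = 75%

75%


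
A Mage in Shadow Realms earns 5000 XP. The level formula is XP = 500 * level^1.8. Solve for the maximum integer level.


XP = 500 * level^1.8, so level = (XP / 500)^(1/1.8)
= (5000 / 500)^(1/1.8)
= 10.0^0.5556
= 3.5938
Floor: level = 3

level 3


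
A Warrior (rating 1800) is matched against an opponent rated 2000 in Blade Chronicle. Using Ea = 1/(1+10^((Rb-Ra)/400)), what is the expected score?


Elo expected score: Ea = 1/(1 + 10^((Rb-Ra)/400))
Rb - Ra = 2000 - 1800 = 200
(Rb-Ra)/400 = 200/400 = 0.5
10^0.5 = 3.162278
Ea = 1/(1 + 3.162278) = 1/4.162278 = 0.2403

0.2403


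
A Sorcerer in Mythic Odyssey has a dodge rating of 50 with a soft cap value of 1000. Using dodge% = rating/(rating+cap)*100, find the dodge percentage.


dodge% = 50 / (50 + 1000) * 100
= 50 / 1050 * 100
= 0.047619 * 100
= 4.76%

4.76%


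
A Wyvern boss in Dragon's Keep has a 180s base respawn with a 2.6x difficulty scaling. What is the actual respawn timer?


Respawn time = base * multiplier
= 180 * 2.6
= 468.0 seconds

468.0 seconds


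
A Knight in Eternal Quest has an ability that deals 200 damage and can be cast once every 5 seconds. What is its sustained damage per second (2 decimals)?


DPS = damage / cooldown
= 200 / 5
= 40.00

40.00 DPS


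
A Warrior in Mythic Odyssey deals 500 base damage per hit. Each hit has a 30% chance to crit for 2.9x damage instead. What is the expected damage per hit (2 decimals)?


E[dmg] = base * (1 + crit_chance * (crit_mult - 1))
cc as decimal = 30/100 = 0.3
cm - 1 = 2.9 - 1 = 1.9
Bonus factor = 0.3 * 1.9 = 0.57
Total multiplier = 1 + 0.57 = 1.57
Expected damage = 500 * 1.57 = 785.00

785.00 damage


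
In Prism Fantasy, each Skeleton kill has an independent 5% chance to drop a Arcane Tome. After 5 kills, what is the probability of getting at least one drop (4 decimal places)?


P(at least one) = 1 - P(none) = 1 - (1-p)^n
p = 5/100 = 0.05
1 - p = 0.95
(1 - p)^5 = 0.95^5 = 0.773781
P(at least one) = 1 - 0.773781 = 0.2262

0.2262


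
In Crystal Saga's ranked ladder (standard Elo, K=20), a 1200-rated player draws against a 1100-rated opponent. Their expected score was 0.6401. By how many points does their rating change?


Elo update: delta = K * (S - Ea), where S = 0.5 (draws)
S - Ea = 0.5 - 0.6401 = -0.1401
Rating change = 20 * -0.1401
= -2.80

-2.80 rating points


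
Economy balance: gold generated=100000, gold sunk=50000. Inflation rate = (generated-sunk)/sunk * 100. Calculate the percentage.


Net gold = 100000 - 50000 = 50000
Inflation rate = net / sunk * 100 = 50000 / 50000 * 100
= 1.0 * 100
= 100.00%

100.00%


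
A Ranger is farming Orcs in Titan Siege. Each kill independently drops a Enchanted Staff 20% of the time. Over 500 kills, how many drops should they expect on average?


Expected drops = kills * (drop_rate / 100)
= 500 * (20 / 100)
= 500 * 0.2
= 100.0

100.0 drops


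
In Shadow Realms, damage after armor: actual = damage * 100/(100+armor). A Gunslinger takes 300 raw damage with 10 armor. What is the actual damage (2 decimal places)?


actual = 300 * 100 / (100 + 10)
= 300 * 100 / 110
= 30000 / 110
= 272.73

272.73 damage


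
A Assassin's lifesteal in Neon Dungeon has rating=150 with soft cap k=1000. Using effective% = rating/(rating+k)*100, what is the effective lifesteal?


effective% = rating / (rating + k) * 100
= 150 / (150 + 1000) * 100
= 150 / 1150 * 100
= 0.130435 * 100
= 13.04%

13.04%


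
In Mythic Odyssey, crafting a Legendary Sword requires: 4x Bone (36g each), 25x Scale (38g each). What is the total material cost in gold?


Cost breakdown:
  Bone: 4 * 36 = 144
  Scale: 25 * 38 = 950
Total = 144 + 950 = 1094

1094 gold


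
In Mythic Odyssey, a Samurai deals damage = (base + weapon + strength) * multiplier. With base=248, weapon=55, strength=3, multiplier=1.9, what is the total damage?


Sum base + weapon + str = 248 + 55 + 3 = 306
Multiply by 1.9:
306 * 1.9 = 581.4

581.4 damage


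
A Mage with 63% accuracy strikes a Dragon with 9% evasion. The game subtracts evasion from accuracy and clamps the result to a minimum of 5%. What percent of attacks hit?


accuracy - evasion = 63 - 9 = 54
Apply floor: max(54, 5) = 54
Hit chance = 54%

54%


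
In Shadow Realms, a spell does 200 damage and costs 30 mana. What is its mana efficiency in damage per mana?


Efficiency = damage / mana
= 200 / 30
= 6.67

6.67 dmg/mana


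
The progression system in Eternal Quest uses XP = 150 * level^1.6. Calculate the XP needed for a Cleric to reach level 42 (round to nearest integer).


XP = 150 * level^1.6
Substitute level = 42:
XP = 150 * 42^1.6
= 150 * 395.5477
= 59332

59332 XP


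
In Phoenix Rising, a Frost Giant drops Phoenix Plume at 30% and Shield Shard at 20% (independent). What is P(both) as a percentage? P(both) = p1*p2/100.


For independent events, P(both) = P(A) * P(B)
= 30% * 20%
= 600 / 100 %
= 6.0%

6.0%


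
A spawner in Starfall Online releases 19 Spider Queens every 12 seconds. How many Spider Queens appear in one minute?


Spawns per minute = count * (60 / interval)
= 19 * (60 / 12)
= 19 * 5.0
= 95.0

95.0 per minute


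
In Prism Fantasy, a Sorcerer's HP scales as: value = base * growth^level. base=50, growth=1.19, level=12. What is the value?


value = base * growth^level
= 50 * 1.19^12
= 50 * 8.064242
= 403.21

403.21 HP


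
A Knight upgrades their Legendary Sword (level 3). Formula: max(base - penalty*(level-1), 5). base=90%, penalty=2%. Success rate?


raw_rate = 90 - 2 * (3 - 1)
= 90 - 2 * 2
= 90 - 4
= 86
Apply floor: max(86, 5) = 86%

86%


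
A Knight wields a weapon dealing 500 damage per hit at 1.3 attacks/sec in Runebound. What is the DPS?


DPS = damage * attack_speed
= 500 * 1.3
= 650.0

650.0 DPS


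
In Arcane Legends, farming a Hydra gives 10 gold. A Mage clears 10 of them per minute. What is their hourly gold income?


Gold per minute = 10 * 10 = 100
Gold per hour = 100 * 60 = 6000

6000 gold/hour


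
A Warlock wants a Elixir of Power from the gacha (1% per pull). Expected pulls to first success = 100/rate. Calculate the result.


Expected pulls for a geometric distribution = 1/p = 100 / rate%
= 100 / 1
= 100.0

100.0 pulls


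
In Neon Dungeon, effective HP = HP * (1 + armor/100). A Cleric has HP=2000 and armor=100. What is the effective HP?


EHP = 2000 * (1 + 100/100)
= 2000 * (1 + 1.0)
= 2000 * 2.0
= 4000.0

4000.0 EHP


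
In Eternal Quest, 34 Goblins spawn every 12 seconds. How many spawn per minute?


Spawns per minute = count * (60 / interval)
= 34 * (60 / 12)
= 34 * 5.0
= 170.0

170.0 per minute


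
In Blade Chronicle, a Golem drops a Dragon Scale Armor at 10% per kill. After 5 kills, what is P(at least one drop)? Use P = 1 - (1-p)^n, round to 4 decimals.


P(at least one) = 1 - P(none) = 1 - (1-p)^n
p = 10/100 = 0.1
1 - p = 0.9
(1 - p)^5 = 0.9^5 = 0.590490
P(at least one) = 1 - 0.590490 = 0.4095

0.4095


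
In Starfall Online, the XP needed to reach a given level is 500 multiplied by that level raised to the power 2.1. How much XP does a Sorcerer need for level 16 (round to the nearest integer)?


XP = 500 * level^2.1
Substitute level = 16:
XP = 500 * 16^2.1
= 500 * 337.794
= 168897

168897 XP


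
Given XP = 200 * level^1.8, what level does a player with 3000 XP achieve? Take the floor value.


XP = 200 * level^1.8, so level = (XP / 200)^(1/1.8)
= (3000 / 200)^(1/1.8)
= 15.0^0.5556
= 4.5018
Floor: level = 4

level 4


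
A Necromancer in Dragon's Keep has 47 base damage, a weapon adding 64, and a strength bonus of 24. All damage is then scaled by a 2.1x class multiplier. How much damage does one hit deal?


Sum base + weapon + str = 47 + 64 + 24 = 135
Multiply by 2.1:
135 * 2.1 = 283.5

283.5 damage


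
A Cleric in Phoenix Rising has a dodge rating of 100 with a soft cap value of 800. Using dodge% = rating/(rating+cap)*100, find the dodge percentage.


dodge% = 100 / (100 + 800) * 100
= 100 / 900 * 100
= 0.111111 * 100
= 11.11%

11.11%


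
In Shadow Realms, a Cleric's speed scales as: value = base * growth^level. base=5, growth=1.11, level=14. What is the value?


value = base * growth^level
= 5 * 1.11^14
= 5 * 4.310441
= 21.55

21.55 speed


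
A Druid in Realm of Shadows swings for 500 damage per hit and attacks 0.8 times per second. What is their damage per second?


DPS = damage * attack_speed
= 500 * 0.8
= 400.0

400.0 DPS


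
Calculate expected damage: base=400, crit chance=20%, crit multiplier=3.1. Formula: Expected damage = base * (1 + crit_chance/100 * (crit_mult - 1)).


E[dmg] = base * (1 + crit_chance * (crit_mult - 1))
cc as decimal = 20/100 = 0.2
cm - 1 = 3.1 - 1 = 2.1
Bonus factor = 0.2 * 2.1 = 0.42
Total multiplier = 1 + 0.42 = 1.42
Expected damage = 400 * 1.42 = 568.00

568.00 damage


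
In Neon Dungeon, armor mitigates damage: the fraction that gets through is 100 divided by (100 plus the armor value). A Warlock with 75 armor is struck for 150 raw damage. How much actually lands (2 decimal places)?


actual = 150 * 100 / (100 + 75)
= 150 * 100 / 175
= 15000 / 175
= 85.71

85.71 damage


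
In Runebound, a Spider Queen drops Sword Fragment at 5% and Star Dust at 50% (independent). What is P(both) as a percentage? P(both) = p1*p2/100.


For independent events, P(both) = P(A) * P(B)
= 5% * 50%
= 250 / 100 %
= 2.5%

2.5%


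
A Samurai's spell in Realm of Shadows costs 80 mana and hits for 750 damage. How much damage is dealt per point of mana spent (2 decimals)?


Efficiency = damage / mana
= 750 / 80
= 9.38

9.38 dmg/mana


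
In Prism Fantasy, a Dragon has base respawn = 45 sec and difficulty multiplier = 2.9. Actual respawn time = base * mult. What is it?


Respawn time = base * multiplier
= 45 * 2.9
= 130.5 seconds

130.5 seconds


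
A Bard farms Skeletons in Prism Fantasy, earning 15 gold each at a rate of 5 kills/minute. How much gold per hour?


Gold per minute = 15 * 5 = 75
Gold per hour = 75 * 60 = 4500

4500 gold/hour


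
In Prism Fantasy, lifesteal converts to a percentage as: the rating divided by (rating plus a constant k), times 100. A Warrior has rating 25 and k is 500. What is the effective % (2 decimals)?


effective% = rating / (rating + k) * 100
= 25 / (25 + 500) * 100
= 25 / 525 * 100
= 0.047619 * 100
= 4.76%

4.76%


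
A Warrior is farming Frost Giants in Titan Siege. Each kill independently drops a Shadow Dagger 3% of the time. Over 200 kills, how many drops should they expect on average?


Expected drops = kills * (drop_rate / 100)
= 200 * (3 / 100)
= 200 * 0.03
= 6.0

6.0 drops


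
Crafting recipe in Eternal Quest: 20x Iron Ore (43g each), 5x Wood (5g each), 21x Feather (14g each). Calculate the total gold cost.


Cost breakdown:
  Iron Ore: 20 * 43 = 860
  Wood: 5 * 5 = 25
  Feather: 21 * 14 = 294
Total = 860 + 25 + 294 = 1179

1179 gold


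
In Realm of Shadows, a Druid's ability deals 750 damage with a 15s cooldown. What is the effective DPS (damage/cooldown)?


DPS = damage / cooldown
= 750 / 15
= 50.00

50.00 DPS


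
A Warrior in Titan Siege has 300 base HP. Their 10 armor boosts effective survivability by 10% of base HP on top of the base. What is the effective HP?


EHP = 300 * (1 + 10/100)
= 300 * (1 + 0.1)
= 300 * 1.1
= 330.0

330.0 EHP


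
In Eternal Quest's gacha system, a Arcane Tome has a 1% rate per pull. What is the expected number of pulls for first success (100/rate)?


Expected pulls for a geometric distribution = 1/p = 100 / rate%
= 100 / 1
= 100.0

100.0 pulls


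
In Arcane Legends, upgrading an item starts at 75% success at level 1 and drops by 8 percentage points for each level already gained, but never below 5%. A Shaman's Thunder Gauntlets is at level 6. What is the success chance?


raw_rate = 75 - 8 * (6 - 1)
= 75 - 8 * 5
= 75 - 40
= 35
Apply floor: max(35, 5) = 35%

35%


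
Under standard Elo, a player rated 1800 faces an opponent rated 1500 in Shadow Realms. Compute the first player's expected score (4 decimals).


Elo expected score: Ea = 1/(1 + 10^((Rb-Ra)/400))
Rb - Ra = 1500 - 1800 = -300
(Rb-Ra)/400 = -300/400 = -0.75
10^-0.75 = 0.177828
Ea = 1/(1 + 0.177828) = 1/1.177828 = 0.8490

0.8490


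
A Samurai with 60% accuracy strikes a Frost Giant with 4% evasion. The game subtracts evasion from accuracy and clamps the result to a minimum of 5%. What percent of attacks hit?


accuracy - evasion = 60 - 4 = 56
Apply floor: max(56, 5) = 56
Hit chance = 56%

56%


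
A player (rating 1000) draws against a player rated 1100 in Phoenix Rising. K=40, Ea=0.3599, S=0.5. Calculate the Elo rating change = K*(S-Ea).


Elo update: delta = K * (S - Ea), where S = 0.5 (draws)
S - Ea = 0.5 - 0.3599 = 0.1401
Rating change = 40 * 0.1401
= 5.60

5.60 rating points


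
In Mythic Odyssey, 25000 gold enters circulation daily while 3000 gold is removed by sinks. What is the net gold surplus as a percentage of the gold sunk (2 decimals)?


Net gold = 25000 - 3000 = 22000
Inflation rate = net / sunk * 100 = 22000 / 3000 * 100
= 7.333333 * 100
= 733.33%

733.33%


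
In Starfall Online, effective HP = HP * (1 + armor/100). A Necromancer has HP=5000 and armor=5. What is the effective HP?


EHP = 5000 * (1 + 5/100)
= 5000 * (1 + 0.05)
= 5000 * 1.05
= 5250.0

5250.0 EHP


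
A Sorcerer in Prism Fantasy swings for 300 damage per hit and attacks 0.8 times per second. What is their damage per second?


DPS = damage * attack_speed
= 300 * 0.8
= 240.0

240.0 DPS


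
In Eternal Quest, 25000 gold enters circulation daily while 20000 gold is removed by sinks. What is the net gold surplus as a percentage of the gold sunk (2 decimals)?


Net gold = 25000 - 20000 = 5000
Inflation rate = net / sunk * 100 = 5000 / 20000 * 100
= 0.25 * 100
= 25.00%

25.00%


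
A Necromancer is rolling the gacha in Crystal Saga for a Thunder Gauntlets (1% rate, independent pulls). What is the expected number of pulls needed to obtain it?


Expected pulls for a geometric distribution = 1/p = 100 / rate%
= 100 / 1
= 100.0

100.0 pulls


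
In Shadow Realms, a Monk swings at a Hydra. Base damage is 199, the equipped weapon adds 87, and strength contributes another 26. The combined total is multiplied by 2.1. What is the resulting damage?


Sum base + weapon + str = 199 + 87 + 26 = 312
Multiply by 2.1:
312 * 2.1 = 655.2

655.2 damage


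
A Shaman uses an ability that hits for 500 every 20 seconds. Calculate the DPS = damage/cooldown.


DPS = damage / cooldown
= 500 / 20
= 25.00

25.00 DPS


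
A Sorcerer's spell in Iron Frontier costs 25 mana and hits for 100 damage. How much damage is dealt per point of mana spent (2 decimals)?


Efficiency = damage / mana
= 100 / 25
= 4.00

4.00 dmg/mana


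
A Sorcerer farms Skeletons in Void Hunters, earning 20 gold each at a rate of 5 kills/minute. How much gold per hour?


Gold per minute = 20 * 5 = 100
Gold per hour = 100 * 60 = 6000

6000 gold/hour


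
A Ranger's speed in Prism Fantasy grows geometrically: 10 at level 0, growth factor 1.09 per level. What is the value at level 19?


value = base * growth^level
= 10 * 1.09^19
= 10 * 5.141661
= 51.42

51.42 speed


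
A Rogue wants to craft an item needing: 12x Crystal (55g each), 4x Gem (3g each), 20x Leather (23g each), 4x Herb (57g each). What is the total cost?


Cost breakdown:
  Crystal: 12 * 55 = 660
  Gem: 4 * 3 = 12
  Leather: 20 * 23 = 460
  Herb: 4 * 57 = 228
Total = 660 + 12 + 460 + 228 = 1360

1360 gold


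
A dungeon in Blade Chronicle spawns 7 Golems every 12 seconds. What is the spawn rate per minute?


Spawns per minute = count * (60 / interval)
= 7 * (60 / 12)
= 7 * 5.0
= 35.0

35.0 per minute


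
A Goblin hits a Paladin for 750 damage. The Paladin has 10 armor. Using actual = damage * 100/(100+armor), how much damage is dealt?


actual = 750 * 100 / (100 + 10)
= 750 * 100 / 110
= 75000 / 110
= 681.82

681.82 damage


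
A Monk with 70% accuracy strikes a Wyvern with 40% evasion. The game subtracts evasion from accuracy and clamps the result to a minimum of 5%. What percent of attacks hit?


accuracy - evasion = 70 - 40 = 30
Apply floor: max(30, 5) = 30
Hit chance = 30%

30%


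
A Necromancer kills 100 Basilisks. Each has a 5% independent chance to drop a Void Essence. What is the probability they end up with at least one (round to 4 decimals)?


P(at least one) = 1 - P(none) = 1 - (1-p)^n
p = 5/100 = 0.05
1 - p = 0.95
(1 - p)^100 = 0.95^100 = 0.005921
P(at least one) = 1 - 0.005921 = 0.9941

0.9941


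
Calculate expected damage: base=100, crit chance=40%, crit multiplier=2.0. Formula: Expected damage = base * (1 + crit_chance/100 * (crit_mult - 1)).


E[dmg] = base * (1 + crit_chance * (crit_mult - 1))
cc as decimal = 40/100 = 0.4
cm - 1 = 2.0 - 1 = 1.0
Bonus factor = 0.4 * 1.0 = 0.4
Total multiplier = 1 + 0.4 = 1.4
Expected damage = 100 * 1.4 = 140.00

140.00 damage


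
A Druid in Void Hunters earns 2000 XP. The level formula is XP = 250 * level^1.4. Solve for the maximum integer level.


XP = 250 * level^1.4, so level = (XP / 250)^(1/1.4)
= (2000 / 250)^(1/1.4)
= 8.0^0.7143
= 4.4164
Floor: level = 4

level 4


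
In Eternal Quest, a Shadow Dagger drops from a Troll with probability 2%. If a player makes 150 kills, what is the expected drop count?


Expected drops = kills * (drop_rate / 100)
= 150 * (2 / 100)
= 150 * 0.02
= 3.0

3.0 drops


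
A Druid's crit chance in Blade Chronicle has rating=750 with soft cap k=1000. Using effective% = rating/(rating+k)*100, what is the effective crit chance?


effective% = rating / (rating + k) * 100
= 750 / (750 + 1000) * 100
= 750 / 1750 * 100
= 0.428571 * 100
= 42.86%

42.86%


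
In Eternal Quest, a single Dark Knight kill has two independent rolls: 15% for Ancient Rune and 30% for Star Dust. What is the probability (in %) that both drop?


For independent events, P(both) = P(A) * P(B)
= 15% * 30%
= 450 / 100 %
= 4.5%

4.5%


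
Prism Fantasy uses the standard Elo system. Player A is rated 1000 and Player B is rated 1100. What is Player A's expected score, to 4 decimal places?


Elo expected score: Ea = 1/(1 + 10^((Rb-Ra)/400))
Rb - Ra = 1100 - 1000 = 100
(Rb-Ra)/400 = 100/400 = 0.25
10^0.25 = 1.778279
Ea = 1/(1 + 1.778279) = 1/2.778279 = 0.3599

0.3599


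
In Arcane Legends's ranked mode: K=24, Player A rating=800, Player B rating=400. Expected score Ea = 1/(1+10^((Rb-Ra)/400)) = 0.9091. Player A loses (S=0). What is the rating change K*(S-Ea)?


Elo update: delta = K * (S - Ea), where S = 0 (loses)
S - Ea = 0 - 0.9091 = -0.9091
Rating change = 24 * -0.9091
= -21.82

-21.82 rating points


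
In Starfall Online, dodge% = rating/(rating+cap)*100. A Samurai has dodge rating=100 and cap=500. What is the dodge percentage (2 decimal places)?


dodge% = 100 / (100 + 500) * 100
= 100 / 600 * 100
= 0.166667 * 100
= 16.67%

16.67%


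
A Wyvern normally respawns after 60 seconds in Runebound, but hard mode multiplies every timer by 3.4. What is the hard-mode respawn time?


Respawn time = base * multiplier
= 60 * 3.4
= 204.0 seconds

204.0 seconds


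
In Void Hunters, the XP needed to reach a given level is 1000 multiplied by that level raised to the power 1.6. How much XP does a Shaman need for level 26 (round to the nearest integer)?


XP = 1000 * level^1.6
Substitute level = 26:
XP = 1000 * 26^1.6
= 1000 * 183.6358
= 183636

183636 XP


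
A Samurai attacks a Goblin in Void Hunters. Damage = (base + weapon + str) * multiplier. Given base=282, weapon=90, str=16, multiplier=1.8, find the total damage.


Sum base + weapon + str = 282 + 90 + 16 = 388
Multiply by 1.8:
388 * 1.8 = 698.4

698.4 damage


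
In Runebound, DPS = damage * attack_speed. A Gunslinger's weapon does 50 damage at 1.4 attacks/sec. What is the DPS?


DPS = damage * attack_speed
= 50 * 1.4
= 70.0

70.0 DPS


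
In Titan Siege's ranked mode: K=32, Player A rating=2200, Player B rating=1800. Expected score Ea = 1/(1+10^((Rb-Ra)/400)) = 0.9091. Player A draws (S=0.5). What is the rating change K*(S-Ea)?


Elo update: delta = K * (S - Ea), where S = 0.5 (draws)
S - Ea = 0.5 - 0.9091 = -0.4091
Rating change = 32 * -0.4091
= -13.09

-13.09 rating points


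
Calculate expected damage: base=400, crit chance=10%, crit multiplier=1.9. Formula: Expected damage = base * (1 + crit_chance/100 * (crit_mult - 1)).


E[dmg] = base * (1 + crit_chance * (crit_mult - 1))
cc as decimal = 10/100 = 0.1
cm - 1 = 1.9 - 1 = 0.9
Bonus factor = 0.1 * 0.9 = 0.09
Total multiplier = 1 + 0.09 = 1.09
Expected damage = 400 * 1.09 = 436.00

436.00 damage


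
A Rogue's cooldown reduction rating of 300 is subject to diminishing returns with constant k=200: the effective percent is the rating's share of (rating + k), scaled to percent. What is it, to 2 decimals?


effective% = rating / (rating + k) * 100
= 300 / (300 + 200) * 100
= 300 / 500 * 100
= 0.6 * 100
= 60.00%

60.00%


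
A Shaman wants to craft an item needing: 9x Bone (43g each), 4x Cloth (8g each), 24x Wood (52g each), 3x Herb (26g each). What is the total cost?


Cost breakdown:
  Bone: 9 * 43 = 387
  Cloth: 4 * 8 = 32
  Wood: 24 * 52 = 1248
  Herb: 3 * 26 = 78
Total = 387 + 32 + 1248 + 78 = 1745

1745 gold


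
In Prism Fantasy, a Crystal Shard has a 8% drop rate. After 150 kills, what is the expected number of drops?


Expected drops = kills * (drop_rate / 100)
= 150 * (8 / 100)
= 150 * 0.08
= 12.0

12.0 drops


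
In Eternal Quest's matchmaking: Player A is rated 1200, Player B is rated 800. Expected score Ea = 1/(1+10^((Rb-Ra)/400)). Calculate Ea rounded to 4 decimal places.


Elo expected score: Ea = 1/(1 + 10^((Rb-Ra)/400))
Rb - Ra = 800 - 1200 = -400
(Rb-Ra)/400 = -400/400 = -1.0
10^-1.0 = 0.1
Ea = 1/(1 + 0.1) = 1/1.1 = 0.9091

0.9091


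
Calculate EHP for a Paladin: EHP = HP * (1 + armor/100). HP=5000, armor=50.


EHP = 5000 * (1 + 50/100)
= 5000 * (1 + 0.5)
= 5000 * 1.5
= 7500.0

7500.0 EHP


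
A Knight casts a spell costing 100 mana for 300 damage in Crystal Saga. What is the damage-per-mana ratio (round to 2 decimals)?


Efficiency = damage / mana
= 300 / 100
= 3.00

3.00 dmg/mana


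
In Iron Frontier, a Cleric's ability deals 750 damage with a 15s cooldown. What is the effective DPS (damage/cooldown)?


DPS = damage / cooldown
= 750 / 15
= 50.00

50.00 DPS


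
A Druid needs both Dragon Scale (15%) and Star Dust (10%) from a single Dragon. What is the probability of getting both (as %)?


For independent events, P(both) = P(A) * P(B)
= 15% * 10%
= 150 / 100 %
= 1.5%

1.5%


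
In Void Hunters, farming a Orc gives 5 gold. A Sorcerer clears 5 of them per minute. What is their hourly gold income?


Gold per minute = 5 * 5 = 25
Gold per hour = 25 * 60 = 1500

1500 gold/hour


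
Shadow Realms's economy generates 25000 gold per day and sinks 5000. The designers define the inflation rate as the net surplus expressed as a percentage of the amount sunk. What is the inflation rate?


Net gold = 25000 - 5000 = 20000
Inflation rate = net / sunk * 100 = 20000 / 5000 * 100
= 4.0 * 100
= 400.00%

400.00%


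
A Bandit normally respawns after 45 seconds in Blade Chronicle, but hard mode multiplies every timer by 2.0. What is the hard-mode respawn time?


Respawn time = base * multiplier
= 45 * 2.0
= 90.0 seconds

90.0 seconds


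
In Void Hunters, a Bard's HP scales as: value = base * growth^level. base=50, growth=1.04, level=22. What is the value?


value = base * growth^level
= 50 * 1.04^22
= 50 * 2.369919
= 118.50

118.50 HP


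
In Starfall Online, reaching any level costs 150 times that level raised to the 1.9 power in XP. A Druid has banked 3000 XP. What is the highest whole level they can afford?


XP = 150 * level^1.9, so level = (XP / 150)^(1/1.9)
= (3000 / 150)^(1/1.9)
= 20.0^0.5263
= 4.839
Floor: level = 4

level 4


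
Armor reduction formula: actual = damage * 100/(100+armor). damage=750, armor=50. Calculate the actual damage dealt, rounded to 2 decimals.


actual = 750 * 100 / (100 + 50)
= 750 * 100 / 150
= 75000 / 150
= 500.00

500.00 damage


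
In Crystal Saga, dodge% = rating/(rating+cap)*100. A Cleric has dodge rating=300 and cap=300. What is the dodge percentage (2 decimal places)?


dodge% = 300 / (300 + 300) * 100
= 300 / 600 * 100
= 0.5 * 100
= 50.00%

50.00%


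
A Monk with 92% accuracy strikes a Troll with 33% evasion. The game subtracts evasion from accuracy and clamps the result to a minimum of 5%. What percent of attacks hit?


accuracy - evasion = 92 - 33 = 59
Apply floor: max(59, 5) = 59
Hit chance = 59%

59%


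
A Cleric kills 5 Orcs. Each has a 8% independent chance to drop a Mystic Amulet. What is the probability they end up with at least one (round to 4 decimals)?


P(at least one) = 1 - P(none) = 1 - (1-p)^n
p = 8/100 = 0.08
1 - p = 0.92
(1 - p)^5 = 0.92^5 = 0.659082
P(at least one) = 1 - 0.659082 = 0.3409

0.3409
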